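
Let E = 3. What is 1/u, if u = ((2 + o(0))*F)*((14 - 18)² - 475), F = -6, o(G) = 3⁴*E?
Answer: 1/674730 ≈ 1.4821e-6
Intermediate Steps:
o(G) = 243 (o(G) = 3⁴*3 = 81*3 = 243)
u = 674730 (u = ((2 + 243)*(-6))*((14 - 18)² - 475) = (245*(-6))*((-4)² - 475) = -1470*(16 - 475) = -1470*(-459) = 674730)
1/u = 1/674730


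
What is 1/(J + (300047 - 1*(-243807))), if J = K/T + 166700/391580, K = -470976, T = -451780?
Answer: 315907165/171807839129103 ≈ 1.8387e-6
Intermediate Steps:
J = 463815193/315907165 (J = -470976/(-451780) + 166700/391580 = -470976*(-1/451780) + 166700*(1/391580) = 117744/112945 + 8335/19579 = 463815193/315907165 ≈ 1.4682)
1/(J + (300047 - 1*(-243807))) = 1/(463815193/315907165 + (300047 - 1*(-243807))) = 1/(463815193/315907165 + (300047 + 243807)) = 1/(463815193/315907165 + 543854) = 1/(171807839129103/315907165) = 315907165/171807839129103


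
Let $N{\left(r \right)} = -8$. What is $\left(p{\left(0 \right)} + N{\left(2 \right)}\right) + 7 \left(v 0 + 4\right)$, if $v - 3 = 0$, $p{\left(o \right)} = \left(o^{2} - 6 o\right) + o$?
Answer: $20$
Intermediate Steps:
$p{\left(o \right)} = o^{2} - 5 o$
$v = 3$ ($v = 3 + 0 = 3$)
$\left(p{\left(0 \right)} + N{\left(2 \right)}\right) + 7 \left(v 0 + 4\right) = \left(0 \left(-5 + 0\right) - 8\right) + 7 \left(3 \cdot 0 + 4\right) = \left(0 \left(-5\right) - 8\right) + 7 \left(0 + 4\right) = \left(0 - 8\right) + 7 \cdot 4 = -8 + 28 = 20$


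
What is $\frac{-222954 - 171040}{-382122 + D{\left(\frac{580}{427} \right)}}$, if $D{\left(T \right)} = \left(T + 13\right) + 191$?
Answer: $\frac{84117719}{81539203} \approx 1.0316$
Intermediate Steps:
$D{\left(T \right)} = 204 + T$ ($D{\left(T \right)} = \left(13 + T\right) + 191 = 204 + T$)
$\frac{-222954 - 171040}{-382122 + D{\left(\frac{580}{427} \right)}} = \frac{-222954 - 171040}{-382122 + \left(204 + \frac{580}{427}\right)} = - \frac{393994}{-382122 + \left(204 + 580 \cdot \frac{1}{427}\right)} = - \frac{393994}{-382122 + \left(204 + \frac{580}{427}\right)} = - \frac{393994}{-382122 + \frac{87688}{427}} = - \frac{393994}{- \frac{163078406}{427}} = \left(-393994\right) \left(- \frac{427}{163078406}\right) = \frac{84117719}{81539203}$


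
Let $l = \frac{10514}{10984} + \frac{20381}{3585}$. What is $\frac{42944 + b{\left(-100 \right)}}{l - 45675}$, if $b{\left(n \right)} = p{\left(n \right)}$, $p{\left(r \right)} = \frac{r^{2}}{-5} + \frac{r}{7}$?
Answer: $- \frac{5641004440560}{6294092522921} \approx -0.89624$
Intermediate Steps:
$p{\left(r \right)} = - \frac{r^{2}}{5} + \frac{r}{7}$ ($p{\left(r \right)} = r^{2} \left(- \frac{1}{5}\right) + r \frac{1}{7} = - \frac{r^{2}}{5} + \frac{r}{7}$)
$l = \frac{130778797}{19688820}$ ($l = 10514 \cdot \frac{1}{10984} + 20381 \cdot \frac{1}{3585} = \frac{5257}{5492} + \frac{20381}{3585} = \frac{130778797}{19688820} \approx 6.6423$)
$b{\left(n \right)} = \frac{n \left(5 - 7 n\right)}{35}$
$\frac{42944 + b{\left(-100 \right)}}{l - 45675} = \frac{42944 + \frac{1}{35} \left(-100\right) \left(5 - -700\right)}{\frac{130778797}{19688820} - 45675} = \frac{42944 + \frac{1}{35} \left(-100\right) \left(5 + 700\right)}{- \frac{899156074703}{19688820}} = \left(42944 + \frac{1}{35} \left(-100\right) 705\right) \left(- \frac{19688820}{899156074703}\right) = \left(42944 - \frac{14100}{7}\right) \left(- \frac{19688820}{899156074703}\right) = \frac{286508}{7} \left(- \frac{19688820}{899156074703}\right) = - \frac{5641004440560}{6294092522921}$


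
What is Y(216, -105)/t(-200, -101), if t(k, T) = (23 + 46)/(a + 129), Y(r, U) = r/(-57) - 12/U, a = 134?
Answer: -642772/45885 ≈ -14.008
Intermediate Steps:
Y(r, U) = -12/U - r/57 (Y(r, U) = r*(-1/57) - 12/U = -r/57 - 12/U = -12/U - r/57)
t(k, T) = 69/263 (t(k, T) = (23 + 46)/(134 + 129) = 69/263)
Y(216, -105)/t(-200, -101) = (-12/(-105) - 1/57*216)/(69/263) = (-12*(-1/105) - 72/19)*(263/69) = (4/35 - 72/19)*(263/69) = -2444/665*263/69 = -642772/45885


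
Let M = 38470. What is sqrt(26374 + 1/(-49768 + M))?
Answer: sqrt(3366504049398)/11298 ≈ 162.40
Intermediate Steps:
sqrt(26374 + 1/(-49768 + M)) = sqrt(26374 + 1/(-49768 + 38470)) = sqrt(26374 + 1/(-11298)) = sqrt(26374 - 1/11298) = sqrt(297973451/11298) = sqrt(3366504049398)/11298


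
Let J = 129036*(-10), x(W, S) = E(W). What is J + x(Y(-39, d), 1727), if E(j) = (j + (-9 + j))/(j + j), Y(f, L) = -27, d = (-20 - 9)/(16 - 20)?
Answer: -7742153/6 ≈ -1.2904e+6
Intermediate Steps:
d = 29/4 (d = -29/(-4) = -29*(-¼) = 29/4 ≈ 7.2500)
E(j) = (-9 + 2*j)/(2*j) (E(j) = (-9 + 2*j)/((2*j)) = (-9 + 2*j)*(1/(2*j)) = (-9 + 2*j)/(2*j))
x(W, S) = (-9/2 + W)/W
J = -1290360
J + x(Y(-39, d), 1727) = -1290360 + (-9/2 - 27)/(-27) = -1290360 - 1/27*(-63/2) = -1290360 + 7/6 = -7742153/6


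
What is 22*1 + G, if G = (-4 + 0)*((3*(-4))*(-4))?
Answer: -170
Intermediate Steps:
G = -192 (G = -(-48)*(-4) = -4*48 = -192)
22*1 + G = 22*1 - 192 = 22 - 192 = -170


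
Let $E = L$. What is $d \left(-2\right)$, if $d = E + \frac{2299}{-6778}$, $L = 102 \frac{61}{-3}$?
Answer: $\frac{14059871}{3389} \approx 4148.7$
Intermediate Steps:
$L = -2074$ ($L = 102 \cdot 61 \left(- \frac{1}{3}\right) = 102 \left(- \frac{61}{3}\right) = -2074$)
$E = -2074$
$d = - \frac{14059871}{6778}$ ($d = -2074 + \frac{2299}{-6778} = -2074 + 2299 \left(- \frac{1}{6778}\right) = -2074 - \frac{2299}{6778} = - \frac{14059871}{6778} \approx -2074.3$)
$d \left(-2\right) = \left(- \frac{14059871}{6778}\right) \left(-2\right) = \frac{14059871}{3389}$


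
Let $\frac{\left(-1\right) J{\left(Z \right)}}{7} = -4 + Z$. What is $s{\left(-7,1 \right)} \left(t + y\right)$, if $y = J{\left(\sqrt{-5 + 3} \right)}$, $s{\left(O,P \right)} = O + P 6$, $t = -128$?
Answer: $100 + 7 i \sqrt{2} \approx 100.0 + 9.8995 i$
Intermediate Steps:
$s{\left(O,P \right)} = O + 6 P$
$J{\left(Z \right)} = 28 - 7 Z$ ($J{\left(Z \right)} = - 7 \left(-4 + Z\right) = 28 - 7 Z$)
$y = 28 - 7 i \sqrt{2}$ ($y = 28 - 7 \sqrt{-5 + 3} = 28 - 7 \sqrt{-2} = 28 - 7 i \sqrt{2} \approx 28.0 - 9.8995 i$)
$s{\left(-7,1 \right)} \left(t + y\right) = \left(-7 + 6 \cdot 1\right) \left(-128 + \left(28 - 7 i \sqrt{2}\right)\right) = \left(-7 + 6\right) \left(-100 - 7 i \sqrt{2}\right) = - (-100 - 7 i \sqrt{2}) = 100 + 7 i \sqrt{2}$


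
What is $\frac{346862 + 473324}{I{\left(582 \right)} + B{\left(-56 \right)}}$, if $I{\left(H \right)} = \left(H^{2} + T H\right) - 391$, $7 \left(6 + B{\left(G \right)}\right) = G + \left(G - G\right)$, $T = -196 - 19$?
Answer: $\frac{820186}{213189} \approx 3.8472$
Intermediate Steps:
$T = -215$
$B{\left(G \right)} = -6 + \frac{G}{7}$ ($B{\left(G \right)} = -6 + \frac{G + \left(G - G\right)}{7} = -6 + \frac{G + 0}{7} = -6 + \frac{G}{7}$)
$I{\left(H \right)} = -391 + H^{2} - 215 H$ ($I{\left(H \right)} = \left(H^{2} - 215 H\right) - 391 = -391 + H^{2} - 215 H$)
$\frac{346862 + 473324}{I{\left(582 \right)} + B{\left(-56 \right)}} = \frac{346862 + 473324}{\left(-391 + 582^{2} - 125130\right) + \left(-6 + \frac{1}{7} \left(-56\right)\right)} = \frac{820186}{\left(-391 + 338724 - 125130\right) - 14} = \frac{820186}{213203 - 14} = \frac{820186}{213189}$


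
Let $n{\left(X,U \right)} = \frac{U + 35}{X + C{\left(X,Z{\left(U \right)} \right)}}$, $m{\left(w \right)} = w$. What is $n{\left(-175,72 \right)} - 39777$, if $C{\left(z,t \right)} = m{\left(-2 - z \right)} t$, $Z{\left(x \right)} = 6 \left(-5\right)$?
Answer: $- \frac{213403712}{5365} \approx -39777.0$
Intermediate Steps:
$Z{\left(x \right)} = -30$
$C{\left(z,t \right)} = t \left(-2 - z\right)$ ($C{\left(z,t \right)} = \left(-2 - z\right) t = t \left(-2 - z\right)$)
$n{\left(X,U \right)} = \frac{35 + U}{60 + 31 X}$ ($n{\left(X,U \right)} = \frac{U + 35}{X - - 30 \left(2 + X\right)} = \frac{35 + U}{X + \left(60 + 30 X\right)} = \frac{35 + U}{60 + 31 X}$)
$n{\left(-175,72 \right)} - 39777 = \frac{35 + 72}{60 + 31 \left(-175\right)} - 39777 = \frac{1}{60 - 5425} \cdot 107 - 39777 = \frac{1}{-5365} \cdot 107 - 39777 = \left(- \frac{1}{5365}\right) 107 - 39777 = - \frac{107}{5365} - 39777 = - \frac{213403712}{5365}$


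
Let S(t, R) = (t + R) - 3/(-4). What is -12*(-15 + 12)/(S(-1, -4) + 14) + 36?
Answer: 516/13 ≈ 39.692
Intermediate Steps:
S(t, R) = ¾ + R + t (S(t, R) = (R + t) - 3*(-¼) = (R + t) + ¾ = ¾ + R + t)
-12*(-15 + 12)/(S(-1, -4) + 14) + 36 = -12*(-15 + 12)/((¾ - 4 - 1) + 14) + 36 = -(-36)/(-17/4 + 14) + 36 = -(-36)/39/4 + 36 = -(-36)*4/39 + 36 = -12*(-4/13) + 36 = 48/13 + 36 = 516/13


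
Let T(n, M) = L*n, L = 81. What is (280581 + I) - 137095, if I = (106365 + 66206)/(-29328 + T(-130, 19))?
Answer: 816984631/5694 ≈ 1.4348e+5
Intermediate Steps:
T(n, M) = 81*n
I = -24653/5694 (I = (106365 + 66206)/(-29328 + 81*(-130)) = 172571/(-29328 - 10530) = 172571/(-39858) = 172571*(-1/39858) = -24653/5694 ≈ -4.3296)
(280581 + I) - 137095 = (280581 - 24653/5694) - 137095 = 1597603561/5694 - 137095 = 816984631/5694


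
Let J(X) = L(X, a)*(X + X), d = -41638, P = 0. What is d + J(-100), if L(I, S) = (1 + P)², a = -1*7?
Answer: -41838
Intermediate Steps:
a = -7
L(I, S) = 1 (L(I, S) = (1 + 0)² = 1² = 1)
J(X) = 2*X (J(X) = 1*(X + X) = 1*(2*X) = 2*X)
d + J(-100) = -41638 + 2*(-100) = -41638 - 200 = -41838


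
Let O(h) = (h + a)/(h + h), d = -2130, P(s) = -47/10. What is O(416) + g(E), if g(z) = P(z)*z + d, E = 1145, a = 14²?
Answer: -1562239/208 ≈ -7510.8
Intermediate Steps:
P(s) = -47/10 (P(s) = -47*⅒ = -47/10)
a = 196
g(z) = -2130 - 47*z/10 (g(z) = -47*z/10 - 2130 = -2130 - 47*z/10)
O(h) = (196 + h)/(2*h) (O(h) = (h + 196)/(h + h) = (196 + h)/((2*h)) = (196 + h)*(1/(2*h)) = (196 + h)/(2*h))
O(416) + g(E) = (½)*(196 + 416)/416 + (-2130 - 47/10*1145) = (½)*(1/416)*612 + (-2130 - 10763/2) = 153/208 - 15023/2 = -1562239/208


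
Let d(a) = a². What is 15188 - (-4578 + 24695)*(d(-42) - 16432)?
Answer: 295091344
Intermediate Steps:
15188 - (-4578 + 24695)*(d(-42) - 16432) = 15188 - (-4578 + 24695)*((-42)² - 16432) = 15188 - 20117*(1764 - 16432) = 15188 - 20117*(-14668) = 15188 - 1*(-295076156) = 15188 + 295076156 = 295091344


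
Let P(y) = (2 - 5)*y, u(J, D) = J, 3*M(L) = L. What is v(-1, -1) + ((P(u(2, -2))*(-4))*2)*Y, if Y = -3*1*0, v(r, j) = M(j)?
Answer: -⅓ ≈ -0.33333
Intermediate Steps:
M(L) = L/3
P(y) = -3*y
v(r, j) = j/3
Y = 0 (Y = -3*0 = 0)
v(-1, -1) + ((P(u(2, -2))*(-4))*2)*Y = (⅓)*(-1) + ((-3*2*(-4))*2)*0 = -⅓ + (-6*(-4)*2)*0 = -⅓ + (24*2)*0 = -⅓ + 48*0 = -⅓ + 0 = -⅓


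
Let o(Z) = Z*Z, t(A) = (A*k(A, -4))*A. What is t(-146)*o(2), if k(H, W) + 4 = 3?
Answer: -85264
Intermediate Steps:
k(H, W) = -1 (k(H, W) = -4 + 3 = -1)
t(A) = -A² (t(A) = (A*(-1))*A = (-A)*A = -A²)
o(Z) = Z²
t(-146)*o(2) = -1*(-146)²*2² = -1*21316*4 = -21316*4 = -85264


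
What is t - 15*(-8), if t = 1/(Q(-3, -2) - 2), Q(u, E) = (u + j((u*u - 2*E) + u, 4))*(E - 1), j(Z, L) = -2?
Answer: 1561/13 ≈ 120.08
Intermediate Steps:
Q(u, E) = (-1 + E)*(-2 + u) (Q(u, E) = (u - 2)*(E - 1) = (-2 + u)*(-1 + E) = (-1 + E)*(-2 + u))
t = 1/13 (t = 1/((2 - 1*(-3) - 2*(-2) - 2*(-3)) - 2) = 1/((2 + 3 + 4 + 6) - 2) = 1/(15 - 2) = 1/13 ≈ 0.076923)
t - 15*(-8) = 1/13 - 15*(-8) = 1/13 + 120 = 1561/13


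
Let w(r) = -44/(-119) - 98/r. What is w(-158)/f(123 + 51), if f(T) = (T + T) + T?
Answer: 9307/4907322 ≈ 0.0018966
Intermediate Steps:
w(r) = 44/119 - 98/r (w(r) = -44*(-1/119) - 98/r = 44/119 - 98/r)
f(T) = 3*T (f(T) = 2*T + T = 3*T)
w(-158)/f(123 + 51) = (44/119 - 98/(-158))/((3*(123 + 51))) = (44/119 - 98*(-1/158))/((3*174)) = (44/119 + 49/79)/522 = (9307/9401)*(1/522) = 9307/4907322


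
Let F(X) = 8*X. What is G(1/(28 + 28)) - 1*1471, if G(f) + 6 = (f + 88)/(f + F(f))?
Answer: -2788/3 ≈ -929.33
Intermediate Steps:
G(f) = -6 + (88 + f)/(9*f) (G(f) = -6 + (f + 88)/(f + 8*f) = -6 + (88 + f)/((9*f)) = -6 + (88 + f)*(1/(9*f)) = -6 + (88 + f)/(9*f))
G(1/(28 + 28)) - 1*1471 = (88 - 53/(28 + 28))/(9*(1/(28 + 28))) - 1*1471 = (88 - 53/56)/(9*(1/56)) - 1471 = (88 - 53*1/56)/(9*(1/56)) - 1471 = (⅑)*56*(88 - 53/56) - 1471 = (⅑)*56*(4875/56) - 1471 = 1625/3 - 1471 = -2788/3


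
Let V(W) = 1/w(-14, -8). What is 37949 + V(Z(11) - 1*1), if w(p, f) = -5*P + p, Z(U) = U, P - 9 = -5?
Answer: 1290265/34 ≈ 37949.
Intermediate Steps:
P = 4 (P = 9 - 5 = 4)
w(p, f) = -20 + p (w(p, f) = -5*4 + p = -20 + p)
V(W) = -1/34 (V(W) = 1/(-20 - 14) = 1/(-34) = -1/34)
37949 + V(Z(11) - 1*1) = 37949 - 1/34 = 1290265/34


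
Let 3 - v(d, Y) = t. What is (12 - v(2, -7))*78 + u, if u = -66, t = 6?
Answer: 1104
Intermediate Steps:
v(d, Y) = -3 (v(d, Y) = 3 - 1*6 = 3 - 6 = -3)
(12 - v(2, -7))*78 + u = (12 - 1*(-3))*78 - 66 = (12 + 3)*78 - 66 = 15*78 - 66 = 1170 - 66 = 1104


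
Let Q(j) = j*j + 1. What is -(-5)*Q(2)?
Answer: 25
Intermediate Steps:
Q(j) = 1 + j² (Q(j) = j² + 1 = 1 + j²)
-(-5)*Q(2) = -(-5)*(1 + 2²) = -(-5)*(1 + 4) = -(-5)*5 = -1*(-25) = 25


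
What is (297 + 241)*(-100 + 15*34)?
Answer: 220580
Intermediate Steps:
(297 + 241)*(-100 + 15*34) = 538*(-100 + 510) = 538*410 = 220580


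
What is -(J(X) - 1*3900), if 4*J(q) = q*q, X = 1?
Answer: 15599/4 ≈ 3899.8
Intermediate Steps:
J(q) = q²/4 (J(q) = (q*q)/4 = q²/4)
-(J(X) - 1*3900) = -((¼)*1² - 1*3900) = -((¼)*1 - 3900) = -(¼ - 3900) = -1*(-15599/4) = 15599/4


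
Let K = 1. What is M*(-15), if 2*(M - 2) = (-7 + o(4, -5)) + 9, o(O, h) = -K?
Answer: -75/2 ≈ -37.500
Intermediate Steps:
o(O, h) = -1 (o(O, h) = -1*1 = -1)
M = 5/2 (M = 2 + ((-7 - 1) + 9)/2 = 2 + (-8 + 9)/2 = 2 + (½)*1 = 2 + ½ = 5/2 ≈ 2.5000)
M*(-15) = (5/2)*(-15) = -75/2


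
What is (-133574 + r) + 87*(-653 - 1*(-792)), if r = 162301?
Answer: 40820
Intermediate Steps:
(-133574 + r) + 87*(-653 - 1*(-792)) = (-133574 + 162301) + 87*(-653 - 1*(-792)) = 28727 + 87*(-653 + 792) = 28727 + 87*139 = 28727 + 12093 = 40820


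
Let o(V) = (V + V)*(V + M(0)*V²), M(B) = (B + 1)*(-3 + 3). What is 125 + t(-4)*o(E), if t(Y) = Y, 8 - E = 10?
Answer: 93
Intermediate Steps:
E = -2 (E = 8 - 1*10 = 8 - 10 = -2)
M(B) = 0 (M(B) = (1 + B)*0 = 0)
o(V) = 2*V² (o(V) = (V + V)*(V + 0*V²) = (2*V)*(V + 0) = (2*V)*V = 2*V²)
125 + t(-4)*o(E) = 125 - 8*(-2)² = 125 - 8*4 = 125 - 4*8 = 125 - 32 = 93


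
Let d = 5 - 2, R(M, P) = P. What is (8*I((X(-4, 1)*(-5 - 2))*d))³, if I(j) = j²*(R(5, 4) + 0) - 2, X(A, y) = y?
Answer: 2800835956736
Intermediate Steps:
d = 3
I(j) = -2 + 4*j² (I(j) = j²*(4 + 0) - 2 = j²*4 - 2 = 4*j² - 2 = -2 + 4*j²)
(8*I((X(-4, 1)*(-5 - 2))*d))³ = (8*(-2 + 4*((1*(-5 - 2))*3)²))³ = (8*(-2 + 4*((1*(-7))*3)²))³ = (8*(-2 + 4*(-7*3)²))³ = (8*(-2 + 4*(-21)²))³ = (8*(-2 + 4*441))³ = (8*(-2 + 1764))³ = (8*1762)³ = 14096³ = 2800835956736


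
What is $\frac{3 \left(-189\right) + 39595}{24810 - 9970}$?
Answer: $\frac{9757}{3710} \approx 2.6299$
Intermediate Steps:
$\frac{3 \left(-189\right) + 39595}{24810 - 9970} = \frac{-567 + 39595}{14840} = 39028 \cdot \frac{1}{14840} = \frac{9757}{3710}$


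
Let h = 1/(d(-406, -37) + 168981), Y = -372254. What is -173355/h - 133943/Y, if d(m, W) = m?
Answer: -10878497437423807/372254 ≈ -2.9223e+10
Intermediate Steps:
h = 1/168575 (h = 1/(-406 + 168981) = 1/168575 ≈ 5.9321e-6)
-173355/h - 133943/Y = -173355/1/168575 - 133943/(-372254) = -173355*168575 - 133943*(-1/372254) = -29223319125 + 133943/372254 = -10878497437423807/372254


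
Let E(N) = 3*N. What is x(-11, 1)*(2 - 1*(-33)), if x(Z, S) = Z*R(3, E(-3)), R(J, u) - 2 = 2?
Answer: -1540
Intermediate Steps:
R(J, u) = 4 (R(J, u) = 2 + 2 = 4)
x(Z, S) = 4*Z (x(Z, S) = Z*4 = 4*Z)
x(-11, 1)*(2 - 1*(-33)) = (4*(-11))*(2 - 1*(-33)) = -44*(2 + 33) = -44*35 = -1540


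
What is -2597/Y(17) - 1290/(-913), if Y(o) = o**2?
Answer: -1998251/263857 ≈ -7.5732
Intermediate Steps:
-2597/Y(17) - 1290/(-913) = -2597/(17**2) - 1290/(-913) = -2597/289 - 1290*(-1/913) = -2597*1/289 + 1290/913 = -2597/289 + 1290/913 = -1998251/263857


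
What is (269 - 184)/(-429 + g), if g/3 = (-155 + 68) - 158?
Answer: -85/1164 ≈ -0.073024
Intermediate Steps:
g = -735 (g = 3*((-155 + 68) - 158) = 3*(-87 - 158) = 3*(-245) = -735)
(269 - 184)/(-429 + g) = (269 - 184)/(-429 - 735) = 85/(-1164) = 85*(-1/1164) = -85/1164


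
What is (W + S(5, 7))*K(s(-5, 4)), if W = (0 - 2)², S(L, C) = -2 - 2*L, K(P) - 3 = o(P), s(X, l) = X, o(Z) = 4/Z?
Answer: -88/5 ≈ -17.600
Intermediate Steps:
K(P) = 3 + 4/P
W = 4 (W = (-2)² = 4)
(W + S(5, 7))*K(s(-5, 4)) = (4 + (-2 - 2*5))*(3 + 4/(-5)) = (4 + (-2 - 10))*(3 + 4*(-⅕)) = (4 - 12)*(3 - ⅘) = -8*11/5 = -88/5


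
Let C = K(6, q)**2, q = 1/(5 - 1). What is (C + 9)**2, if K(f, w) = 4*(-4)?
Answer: 70225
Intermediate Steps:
q = 1/4 ≈ 0.25000
K(f, w) = -16
C = 256 (C = (-16)**2 = 256)
(C + 9)**2 = (256 + 9)**2 = 265**2 = 70225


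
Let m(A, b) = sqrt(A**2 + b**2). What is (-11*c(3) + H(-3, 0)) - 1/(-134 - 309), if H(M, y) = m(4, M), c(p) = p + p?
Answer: -27022/443 ≈ -60.998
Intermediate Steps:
c(p) = 2*p
H(M, y) = sqrt(16 + M**2) (H(M, y) = sqrt(4**2 + M**2) = sqrt(16 + M**2))
(-11*c(3) + H(-3, 0)) - 1/(-134 - 309) = (-22*3 + sqrt(16 + (-3)**2)) - 1/(-134 - 309) = (-11*6 + sqrt(16 + 9)) - 1/(-443) = (-66 + sqrt(25)) - 1*(-1/443) = (-66 + 5) + 1/443 = -61 + 1/443 = -27022/443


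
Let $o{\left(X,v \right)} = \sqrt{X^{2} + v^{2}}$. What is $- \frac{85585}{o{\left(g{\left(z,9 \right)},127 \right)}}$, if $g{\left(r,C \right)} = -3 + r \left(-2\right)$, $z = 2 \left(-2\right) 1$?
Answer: $- \frac{85585 \sqrt{16154}}{16154} \approx -673.38$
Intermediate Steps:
$z = -4$ ($z = \left(-4\right) 1 = -4$)
$g{\left(r,C \right)} = -3 - 2 r$
$- \frac{85585}{o{\left(g{\left(z,9 \right)},127 \right)}} = - \frac{85585}{\sqrt{\left(-3 - -8\right)^{2} + 127^{2}}} = - \frac{85585}{\sqrt{\left(-3 + 8\right)^{2} + 16129}} = - \frac{85585}{\sqrt{5^{2} + 16129}} = - \frac{85585}{\sqrt{25 + 16129}} = - \frac{85585}{\sqrt{16154}} = - 85585 \frac{\sqrt{16154}}{16154} = - \frac{85585 \sqrt{16154}}{16154}$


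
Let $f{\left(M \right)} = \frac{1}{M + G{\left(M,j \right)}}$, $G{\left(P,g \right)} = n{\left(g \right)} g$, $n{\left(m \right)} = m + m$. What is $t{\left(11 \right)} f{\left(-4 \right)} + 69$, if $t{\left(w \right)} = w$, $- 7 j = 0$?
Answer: $\frac{265}{4} \approx 66.25$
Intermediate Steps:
$n{\left(m \right)} = 2 m$
$j = 0$ ($j = \left(- \frac{1}{7}\right) 0 = 0$)
$G{\left(P,g \right)} = 2 g^{2}$ ($G{\left(P,g \right)} = 2 g g = 2 g^{2}$)
$f{\left(M \right)} = \frac{1}{M}$ ($f{\left(M \right)} = \frac{1}{M + 2 \cdot 0^{2}} = \frac{1}{M + 2 \cdot 0} = \frac{1}{M + 0} = \frac{1}{M}$)
$t{\left(11 \right)} f{\left(-4 \right)} + 69 = \frac{11}{-4} + 69 = 11 \left(- \frac{1}{4}\right) + 69 = - \frac{11}{4} + 69 = \frac{265}{4}$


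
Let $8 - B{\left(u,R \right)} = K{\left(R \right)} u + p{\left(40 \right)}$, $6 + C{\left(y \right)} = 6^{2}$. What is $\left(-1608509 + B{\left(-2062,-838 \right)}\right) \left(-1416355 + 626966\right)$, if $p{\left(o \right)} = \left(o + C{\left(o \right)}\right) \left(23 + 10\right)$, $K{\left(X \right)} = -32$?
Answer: $1323643528255$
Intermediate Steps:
$C{\left(y \right)} = 30$ ($C{\left(y \right)} = -6 + 6^{2} = -6 + 36 = 30$)
$p{\left(o \right)} = 990 + 33 o$ ($p{\left(o \right)} = \left(o + 30\right) \left(23 + 10\right) = \left(30 + o\right) 33 = 990 + 33 o$)
$B{\left(u,R \right)} = -2302 + 32 u$ ($B{\left(u,R \right)} = 8 - \left(- 32 u + \left(990 + 33 \cdot 40\right)\right) = 8 - \left(- 32 u + \left(990 + 1320\right)\right) = 8 - \left(- 32 u + 2310\right) = 8 - \left(2310 - 32 u\right) = 8 + \left(-2310 + 32 u\right) = -2302 + 32 u$)
$\left(-1608509 + B{\left(-2062,-838 \right)}\right) \left(-1416355 + 626966\right) = \left(-1608509 + \left(-2302 + 32 \left(-2062\right)\right)\right) \left(-1416355 + 626966\right) = \left(-1608509 - 68286\right) \left(-789389\right) = \left(-1676795\right) \left(-789389\right) = 1323643528255$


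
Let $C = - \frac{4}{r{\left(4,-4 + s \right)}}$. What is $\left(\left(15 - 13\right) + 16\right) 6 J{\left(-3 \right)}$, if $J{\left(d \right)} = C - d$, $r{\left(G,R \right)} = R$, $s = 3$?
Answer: $756$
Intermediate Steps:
$C = 4$ ($C = - \frac{4}{-4 + 3} = - \frac{4}{-1} = \left(-4\right) \left(-1\right) = 4$)
$J{\left(d \right)} = 4 - d$
$\left(\left(15 - 13\right) + 16\right) 6 J{\left(-3 \right)} = \left(\left(15 - 13\right) + 16\right) 6 \left(4 - -3\right) = \left(2 + 16\right) 6 \left(4 + 3\right) = 18 \cdot 6 \cdot 7 = 108 \cdot 7 = 756$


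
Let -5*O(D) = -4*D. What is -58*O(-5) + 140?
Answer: 372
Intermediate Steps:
O(D) = 4*D/5 (O(D) = -(-4)*D/5 = 4*D/5)
-58*O(-5) + 140 = -232*(-5)/5 + 140 = -58*(-4) + 140 = 232 + 140 = 372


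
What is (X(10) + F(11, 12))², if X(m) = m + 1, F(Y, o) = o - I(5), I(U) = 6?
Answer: 289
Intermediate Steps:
F(Y, o) = -6 + o (F(Y, o) = o - 1*6 = o - 6 = -6 + o)
X(m) = 1 + m
(X(10) + F(11, 12))² = ((1 + 10) + (-6 + 12))² = (11 + 6)² = 17² = 289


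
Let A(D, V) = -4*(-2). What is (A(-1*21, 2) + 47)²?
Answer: 3025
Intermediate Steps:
A(D, V) = 8
(A(-1*21, 2) + 47)² = (8 + 47)² = 55² = 3025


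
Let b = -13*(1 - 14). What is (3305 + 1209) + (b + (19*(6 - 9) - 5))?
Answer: 4621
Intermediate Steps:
b = 169 (b = -13*(-13) = 169)
(3305 + 1209) + (b + (19*(6 - 9) - 5)) = (3305 + 1209) + (169 + (19*(6 - 9) - 5)) = 4514 + (169 + (19*(-3) - 5)) = 4514 + (169 + (-57 - 5)) = 4514 + (169 - 62) = 4514 + 107 = 4621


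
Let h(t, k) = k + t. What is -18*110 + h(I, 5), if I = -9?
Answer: -1984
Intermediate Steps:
-18*110 + h(I, 5) = -18*110 + (5 - 9) = -1980 - 4 = -1984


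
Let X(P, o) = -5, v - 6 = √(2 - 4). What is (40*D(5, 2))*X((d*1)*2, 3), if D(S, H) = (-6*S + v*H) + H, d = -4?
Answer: 3200 - 400*I*√2 ≈ 3200.0 - 565.69*I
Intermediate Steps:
v = 6 + I*√2 (v = 6 + √(2 - 4) = 6 + √(-2) = 6 + I*√2 ≈ 6.0 + 1.4142*I)
D(S, H) = H - 6*S + H*(6 + I*√2) (D(S, H) = (-6*S + (6 + I*√2)*H) + H = (-6*S + H*(6 + I*√2)) + H = H - 6*S + H*(6 + I*√2))
(40*D(5, 2))*X((d*1)*2, 3) = (40*(2 - 6*5 + 2*(6 + I*√2)))*(-5) = (40*(2 - 30 + (12 + 2*I*√2)))*(-5) = (40*(-16 + 2*I*√2))*(-5) = (-640 + 80*I*√2)*(-5) = 3200 - 400*I*√2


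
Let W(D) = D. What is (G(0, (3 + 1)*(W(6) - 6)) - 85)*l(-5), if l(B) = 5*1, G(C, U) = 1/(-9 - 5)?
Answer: -5955/14 ≈ -425.36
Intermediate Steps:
G(C, U) = -1/14 (G(C, U) = 1/(-14) = -1/14)
l(B) = 5
(G(0, (3 + 1)*(W(6) - 6)) - 85)*l(-5) = (-1/14 - 85)*5 = -1191/14*5 = -5955/14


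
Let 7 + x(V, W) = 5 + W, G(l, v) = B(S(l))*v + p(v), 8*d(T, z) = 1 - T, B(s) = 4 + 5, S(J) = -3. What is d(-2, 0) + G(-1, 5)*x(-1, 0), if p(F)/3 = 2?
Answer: -813/8 ≈ -101.63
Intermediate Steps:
B(s) = 9
d(T, z) = 1/8 - T/8 (d(T, z) = (1 - T)/8 = 1/8 - T/8)
p(F) = 6 (p(F) = 3*2 = 6)
G(l, v) = 6 + 9*v (G(l, v) = 9*v + 6 = 6 + 9*v)
x(V, W) = -2 + W (x(V, W) = -7 + (5 + W) = -2 + W)
d(-2, 0) + G(-1, 5)*x(-1, 0) = (1/8 - 1/8*(-2)) + (6 + 9*5)*(-2 + 0) = (1/8 + 1/4) + (6 + 45)*(-2) = 3/8 + 51*(-2) = 3/8 - 102 = -813/8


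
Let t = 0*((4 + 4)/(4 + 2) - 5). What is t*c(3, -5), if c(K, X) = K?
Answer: 0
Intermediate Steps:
t = 0 (t = 0*(8/6 - 5) = 0*(8*(1/6) - 5) = 0*(4/3 - 5) = 0*(-11/3) = 0)
t*c(3, -5) = 0*3 = 0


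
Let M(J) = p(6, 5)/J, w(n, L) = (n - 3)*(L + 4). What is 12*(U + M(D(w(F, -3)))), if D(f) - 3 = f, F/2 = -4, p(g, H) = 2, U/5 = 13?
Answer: 777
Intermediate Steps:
U = 65 (U = 5*13 = 65)
F = -8 (F = 2*(-4) = -8)
w(n, L) = (-3 + n)*(4 + L)
D(f) = 3 + f
M(J) = 2/J
12*(U + M(D(w(F, -3)))) = 12*(65 + 2/(3 + (-12 - 3*(-3) + 4*(-8) - 3*(-8)))) = 12*(65 + 2/(3 + (-12 + 9 - 32 + 24))) = 12*(65 + 2/(3 - 11)) = 12*(65 + 2/(-8)) = 12*(65 + 2*(-1/8)) = 12*(65 - 1/4) = 12*(259/4) = 777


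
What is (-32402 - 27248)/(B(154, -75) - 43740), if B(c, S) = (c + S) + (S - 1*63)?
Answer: 59650/43799 ≈ 1.3619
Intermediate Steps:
B(c, S) = -63 + c + 2*S (B(c, S) = (S + c) + (S - 63) = (S + c) + (-63 + S) = -63 + c + 2*S)
(-32402 - 27248)/(B(154, -75) - 43740) = (-32402 - 27248)/((-63 + 154 + 2*(-75)) - 43740) = -59650/((-63 + 154 - 150) - 43740) = -59650/(-59 - 43740) = -59650/(-43799) = -59650*(-1/43799) = 59650/43799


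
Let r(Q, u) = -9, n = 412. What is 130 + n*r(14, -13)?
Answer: -3578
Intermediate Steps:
130 + n*r(14, -13) = 130 + 412*(-9) = 130 - 3708 = -3578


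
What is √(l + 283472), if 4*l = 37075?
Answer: 3*√130107/2 ≈ 541.06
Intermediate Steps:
l = 37075/4 (l = (¼)*37075 = 37075/4 ≈ 9268.8)
√(l + 283472) = √(37075/4 + 283472) = √(1170963/4) = 3*√130107/2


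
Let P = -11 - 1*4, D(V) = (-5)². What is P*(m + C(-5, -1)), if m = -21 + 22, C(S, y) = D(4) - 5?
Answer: -315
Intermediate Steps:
D(V) = 25
C(S, y) = 20 (C(S, y) = 25 - 5 = 20)
P = -15 (P = -11 - 4 = -15)
m = 1
P*(m + C(-5, -1)) = -15*(1 + 20) = -15*21 = -315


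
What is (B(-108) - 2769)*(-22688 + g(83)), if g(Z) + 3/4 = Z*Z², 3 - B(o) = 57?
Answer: -6200417439/4 ≈ -1.5501e+9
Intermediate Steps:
B(o) = -54 (B(o) = 3 - 1*57 = 3 - 57 = -54)
g(Z) = -¾ + Z³ (g(Z) = -¾ + Z*Z² = -¾ + Z³)
(B(-108) - 2769)*(-22688 + g(83)) = (-54 - 2769)*(-22688 + (-¾ + 83³)) = -2823*(-22688 + (-¾ + 571787)) = -2823*(-22688 + 2287145/4) = -2823*2196393/4 = -6200417439/4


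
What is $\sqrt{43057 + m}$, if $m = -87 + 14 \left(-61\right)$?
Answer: $2 \sqrt{10529} \approx 205.22$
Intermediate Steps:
$m = -941$ ($m = -87 - 854 = -941$)
$\sqrt{43057 + m} = \sqrt{43057 - 941} = \sqrt{42116} = 2 \sqrt{10529}$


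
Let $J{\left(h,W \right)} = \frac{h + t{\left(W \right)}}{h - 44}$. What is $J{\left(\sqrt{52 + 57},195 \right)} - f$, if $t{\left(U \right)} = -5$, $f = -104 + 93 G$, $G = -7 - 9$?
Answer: $\frac{969565}{609} - \frac{13 \sqrt{109}}{609} \approx 1591.8$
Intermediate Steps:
$G = -16$ ($G = -7 - 9 = -16$)
$f = -1592$ ($f = -104 + 93 \left(-16\right) = -104 - 1488 = -1592$)
$J{\left(h,W \right)} = \frac{-5 + h}{-44 + h}$ ($J{\left(h,W \right)} = \frac{h - 5}{h - 44} = \frac{-5 + h}{-44 + h}$)
$J{\left(\sqrt{52 + 57},195 \right)} - f = \frac{-5 + \sqrt{52 + 57}}{-44 + \sqrt{52 + 57}} - -1592 = \frac{-5 + \sqrt{109}}{-44 + \sqrt{109}} + 1592 = 1592 + \frac{-5 + \sqrt{109}}{-44 + \sqrt{109}}$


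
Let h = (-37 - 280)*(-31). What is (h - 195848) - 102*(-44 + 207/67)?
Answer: -12183825/67 ≈ -1.8185e+5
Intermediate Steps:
h = 9827 (h = -317*(-31) = 9827)
(h - 195848) - 102*(-44 + 207/67) = (9827 - 195848) - 102*(-44 + 207/67) = -186021 - 102*(-44 + 207*(1/67)) = -186021 - 102*(-44 + 207/67) = -186021 - 102*(-2741/67) = -186021 + 279582/67 = -12183825/67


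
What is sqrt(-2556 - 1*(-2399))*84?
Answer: 84*I*sqrt(157) ≈ 1052.5*I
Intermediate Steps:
sqrt(-2556 - 1*(-2399))*84 = sqrt(-2556 + 2399)*84 = sqrt(-157)*84 = (I*sqrt(157))*84 = 84*I*sqrt(157)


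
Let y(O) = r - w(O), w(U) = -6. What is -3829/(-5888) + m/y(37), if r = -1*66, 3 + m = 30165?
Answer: -14780343/29440 ≈ -502.05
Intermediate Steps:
m = 30162 (m = -3 + 30165 = 30162)
r = -66
y(O) = -60 (y(O) = -66 - 1*(-6) = -66 + 6 = -60)
-3829/(-5888) + m/y(37) = -3829/(-5888) + 30162/(-60) = -3829*(-1/5888) + 30162*(-1/60) = 3829/5888 - 5027/10 = -14780343/29440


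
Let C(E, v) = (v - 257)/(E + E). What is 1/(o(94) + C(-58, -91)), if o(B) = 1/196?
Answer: 196/589 ≈ 0.33277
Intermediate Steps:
C(E, v) = (-257 + v)/(2*E) (C(E, v) = (-257 + v)/((2*E)) = (-257 + v)*(1/(2*E)) = (-257 + v)/(2*E))
o(B) = 1/196
1/(o(94) + C(-58, -91)) = 1/(1/196 + (½)*(-257 - 91)/(-58)) = 1/(1/196 + (½)*(-1/58)*(-348)) = 1/(1/196 + 3) = 1/(589/196) = 196/589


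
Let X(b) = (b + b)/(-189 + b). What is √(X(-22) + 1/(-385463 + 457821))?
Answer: √401746083414/1387958 ≈ 0.45667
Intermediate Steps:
X(b) = 2*b/(-189 + b) (X(b) = (2*b)/(-189 + b) = 2*b/(-189 + b))
√(X(-22) + 1/(-385463 + 457821)) = √(2*(-22)/(-189 - 22) + 1/(-385463 + 457821)) = √(2*(-22)/(-211) + 1/72358) = √(2*(-22)*(-1/211) + 1/72358) = √(44/211 + 1/72358) = √(3183963/15267538) = √401746083414/1387958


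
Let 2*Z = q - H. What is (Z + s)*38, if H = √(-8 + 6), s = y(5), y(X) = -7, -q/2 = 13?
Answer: -760 - 19*I*√2 ≈ -760.0 - 26.87*I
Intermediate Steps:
q = -26 (q = -2*13 = -26)
s = -7
H = I*√2 (H = √(-2) = I*√2 ≈ 1.4142*I)
Z = -13 - I*√2/2 (Z = (-26 - I*√2)/2 = -13 - I*√2/2 ≈ -13.0 - 0.70711*I)
(Z + s)*38 = ((-13 - I*√2/2) - 7)*38 = (-20 - I*√2/2)*38 = -760 - 19*I*√2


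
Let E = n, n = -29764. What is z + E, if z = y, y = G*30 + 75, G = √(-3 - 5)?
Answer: -29689 + 60*I*√2 ≈ -29689.0 + 84.853*I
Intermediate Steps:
G = 2*I*√2 (G = √(-8) = 2*I*√2 ≈ 2.8284*I)
y = 75 + 60*I*√2 (y = (2*I*√2)*30 + 75 = 60*I*√2 + 75 = 75 + 60*I*√2 ≈ 75.0 + 84.853*I)
z = 75 + 60*I*√2 ≈ 75.0 + 84.853*I
E = -29764
z + E = (75 + 60*I*√2) - 29764 = -29689 + 60*I*√2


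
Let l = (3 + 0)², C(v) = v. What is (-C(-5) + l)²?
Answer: 196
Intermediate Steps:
l = 9 (l = 3² = 9)
(-C(-5) + l)² = (-1*(-5) + 9)² = (5 + 9)² = 14² = 196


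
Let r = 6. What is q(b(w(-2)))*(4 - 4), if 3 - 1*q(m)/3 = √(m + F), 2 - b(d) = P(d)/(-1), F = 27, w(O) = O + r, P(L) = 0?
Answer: 0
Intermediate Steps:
w(O) = 6 + O (w(O) = O + 6 = 6 + O)
b(d) = 2 (b(d) = 2 - 0/(-1) = 2 - 0*(-1) = 2 - 1*0 = 2 + 0 = 2)
q(m) = 9 - 3*√(27 + m) (q(m) = 9 - 3*√(m + 27) = 9 - 3*√(27 + m))
q(b(w(-2)))*(4 - 4) = (9 - 3*√(27 + 2))*(4 - 4) = (9 - 3*√29)*0 = 0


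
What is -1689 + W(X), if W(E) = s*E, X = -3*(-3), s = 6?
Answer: -1635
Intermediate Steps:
X = 9
W(E) = 6*E
-1689 + W(X) = -1689 + 6*9 = -1689 + 54 = -1635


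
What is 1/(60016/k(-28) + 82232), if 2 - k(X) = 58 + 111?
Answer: 167/13672728 ≈ 1.2214e-5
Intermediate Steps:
k(X) = -167 (k(X) = 2 - (58 + 111) = 2 - 1*169 = 2 - 169 = -167)
1/(60016/k(-28) + 82232) = 1/(60016/(-167) + 82232) = 1/(60016*(-1/167) + 82232) = 1/(-60016/167 + 82232) = 1/(13672728/167) = 167/13672728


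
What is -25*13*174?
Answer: -56550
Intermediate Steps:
-25*13*174 = -325*174 = -56550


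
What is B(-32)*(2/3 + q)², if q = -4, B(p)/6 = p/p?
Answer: 200/3 ≈ 66.667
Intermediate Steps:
B(p) = 6 (B(p) = 6*(p/p) = 6*1 = 6)
B(-32)*(2/3 + q)² = 6*(2/3 - 4)² = 6*(2*(⅓) - 4)² = 6*(⅔ - 4)² = 6*(-10/3)² = 6*(100/9) = 200/3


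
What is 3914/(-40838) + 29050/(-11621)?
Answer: -615914247/237289199 ≈ -2.5956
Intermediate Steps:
3914/(-40838) + 29050/(-11621) = 3914*(-1/40838) + 29050*(-1/11621) = -1957/20419 - 29050/11621 = -615914247/237289199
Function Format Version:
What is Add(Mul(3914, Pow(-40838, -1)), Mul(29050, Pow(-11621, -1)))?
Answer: Rational(-615914247, 237289199) ≈ -2.5956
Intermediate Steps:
Add(Mul(3914, Pow(-40838, -1)), Mul(29050, Pow(-11621, -1))) = Add(Mul(3914, Rational(-1, 40838)), Mul(29050, Rational(-1, 11621))) = Add(Rational(-1957, 20419), Rational(-29050, 11621)) = Rational(-615914247, 237289199)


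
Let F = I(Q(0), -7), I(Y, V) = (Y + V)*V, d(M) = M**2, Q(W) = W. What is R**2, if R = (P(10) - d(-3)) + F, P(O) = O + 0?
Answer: 2500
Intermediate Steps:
P(O) = O
I(Y, V) = V*(V + Y) (I(Y, V) = (V + Y)*V = V*(V + Y))
F = 49 (F = -7*(-7 + 0) = -7*(-7) = 49)
R = 50 (R = (10 - 1*(-3)**2) + 49 = (10 - 1*9) + 49 = (10 - 9) + 49 = 1 + 49 = 50)
R**2 = 50**2 = 2500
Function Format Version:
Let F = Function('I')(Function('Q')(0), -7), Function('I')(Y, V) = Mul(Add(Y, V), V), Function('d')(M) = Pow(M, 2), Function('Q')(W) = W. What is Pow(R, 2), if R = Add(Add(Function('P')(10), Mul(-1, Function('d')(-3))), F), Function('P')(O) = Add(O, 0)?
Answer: 2500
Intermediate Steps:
Function('P')(O) = O
Function('I')(Y, V) = Mul(V, Add(V, Y)) (Function('I')(Y, V) = Mul(Add(V, Y), V) = Mul(V, Add(V, Y)))
F = 49 (F = Mul(-7, Add(-7, 0)) = Mul(-7, -7) = 49)
R = 50 (R = Add(Add(10, Mul(-1, Pow(-3, 2))), 49) = Add(Add(10, Mul(-1, 9)), 49) = Add(Add(10, -9), 49) = Add(1, 49) = 50)
Pow(R, 2) = Pow(50, 2) = 2500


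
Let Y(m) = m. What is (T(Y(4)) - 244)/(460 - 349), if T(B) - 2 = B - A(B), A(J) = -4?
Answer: -78/37 ≈ -2.1081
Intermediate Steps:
T(B) = 6 + B (T(B) = 2 + (B - 1*(-4)) = 2 + (B + 4) = 2 + (4 + B) = 6 + B)
(T(Y(4)) - 244)/(460 - 349) = ((6 + 4) - 244)/(460 - 349) = (10 - 244)/111 = -234*1/111 = -78/37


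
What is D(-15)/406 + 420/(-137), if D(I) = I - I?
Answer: -420/137 ≈ -3.0657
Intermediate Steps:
D(I) = 0
D(-15)/406 + 420/(-137) = 0/406 + 420/(-137) = 0*(1/406) + 420*(-1/137) = 0 - 420/137 = -420/137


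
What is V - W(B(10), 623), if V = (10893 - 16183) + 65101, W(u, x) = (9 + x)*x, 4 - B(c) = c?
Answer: -333925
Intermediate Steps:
B(c) = 4 - c
W(u, x) = x*(9 + x)
V = 59811 (V = -5290 + 65101 = 59811)
V - W(B(10), 623) = 59811 - 623*(9 + 623) = 59811 - 623*632 = 59811 - 1*393736 = 59811 - 393736 = -333925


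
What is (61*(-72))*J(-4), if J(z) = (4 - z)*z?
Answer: 140544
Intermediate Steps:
J(z) = z*(4 - z)
(61*(-72))*J(-4) = (61*(-72))*(-4*(4 - 1*(-4))) = -(-17568)*(4 + 4) = -(-17568)*8 = -4392*(-32) = 140544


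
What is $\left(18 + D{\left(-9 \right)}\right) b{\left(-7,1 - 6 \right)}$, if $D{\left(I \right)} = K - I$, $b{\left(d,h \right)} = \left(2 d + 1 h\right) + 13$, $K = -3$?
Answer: $-144$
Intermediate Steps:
$b{\left(d,h \right)} = 13 + h + 2 d$ ($b{\left(d,h \right)} = \left(2 d + h\right) + 13 = \left(h + 2 d\right) + 13 = 13 + h + 2 d$)
$D{\left(I \right)} = -3 - I$
$\left(18 + D{\left(-9 \right)}\right) b{\left(-7,1 - 6 \right)} = \left(18 - -6\right) \left(13 + \left(1 - 6\right) + 2 \left(-7\right)\right) = \left(18 + \left(-3 + 9\right)\right) \left(13 + \left(1 - 6\right) - 14\right) = \left(18 + 6\right) \left(13 - 5 - 14\right) = 24 \left(-6\right) = -144$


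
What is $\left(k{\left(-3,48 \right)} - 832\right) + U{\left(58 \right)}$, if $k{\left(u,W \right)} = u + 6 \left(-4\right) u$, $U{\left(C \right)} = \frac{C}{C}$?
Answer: $-762$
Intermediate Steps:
$U{\left(C \right)} = 1$
$k{\left(u,W \right)} = - 23 u$ ($k{\left(u,W \right)} = u - 24 u = - 23 u$)
$\left(k{\left(-3,48 \right)} - 832\right) + U{\left(58 \right)} = \left(\left(-23\right) \left(-3\right) - 832\right) + 1 = \left(69 - 832\right) + 1 = -763 + 1 = -762$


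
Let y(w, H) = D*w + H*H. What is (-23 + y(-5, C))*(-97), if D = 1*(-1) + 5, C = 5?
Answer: 1746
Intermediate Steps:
D = 4 (D = -1 + 5 = 4)
y(w, H) = H² + 4*w (y(w, H) = 4*w + H*H = 4*w + H² = H² + 4*w)
(-23 + y(-5, C))*(-97) = (-23 + (5² + 4*(-5)))*(-97) = (-23 + (25 - 20))*(-97) = (-23 + 5)*(-97) = -18*(-97) = 1746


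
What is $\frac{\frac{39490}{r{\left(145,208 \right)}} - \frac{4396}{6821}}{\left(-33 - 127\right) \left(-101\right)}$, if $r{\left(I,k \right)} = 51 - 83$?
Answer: $- \frac{134750981}{1763637760} \approx -0.076405$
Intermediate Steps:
$r{\left(I,k \right)} = -32$ ($r{\left(I,k \right)} = 51 - 83 = -32$)
$\frac{\frac{39490}{r{\left(145,208 \right)}} - \frac{4396}{6821}}{\left(-33 - 127\right) \left(-101\right)} = \frac{\frac{39490}{-32} - \frac{4396}{6821}}{\left(-33 - 127\right) \left(-101\right)} = \frac{39490 \left(- \frac{1}{32}\right) - \frac{4396}{6821}}{\left(-160\right) \left(-101\right)} = \frac{- \frac{19745}{16} - \frac{4396}{6821}}{16160} = \left(- \frac{134750981}{109136}\right) \frac{1}{16160} = - \frac{134750981}{1763637760}$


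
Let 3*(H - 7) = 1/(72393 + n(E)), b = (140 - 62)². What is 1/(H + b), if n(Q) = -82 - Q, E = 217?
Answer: 216282/1317373663 ≈ 0.00016418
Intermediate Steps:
b = 6084 (b = 78² = 6084)
H = 1513975/216282 (H = 7 + 1/(3*(72393 + (-82 - 1*217))) = 7 + 1/(3*(72393 + (-82 - 217))) = 7 + 1/(3*(72393 - 299)) = 7 + (⅓)/72094 = 7 + (⅓)*(1/72094) = 7 + 1/216282 = 1513975/216282 ≈ 7.0000)
1/(H + b) = 1/(1513975/216282 + 6084) = 1/(1317373663/216282) = 216282/1317373663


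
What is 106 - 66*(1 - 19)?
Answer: 1294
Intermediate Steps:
106 - 66*(1 - 19) = 106 - 66*(-18) = 106 + 1188 = 1294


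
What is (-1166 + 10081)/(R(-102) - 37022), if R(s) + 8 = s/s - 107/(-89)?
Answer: -793435/3295474 ≈ -0.24077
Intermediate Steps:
R(s) = -516/89 (R(s) = -8 + (s/s - 107/(-89)) = -8 + (1 - 107*(-1/89)) = -8 + (1 + 107/89) = -8 + 196/89 = -516/89)
(-1166 + 10081)/(R(-102) - 37022) = (-1166 + 10081)/(-516/89 - 37022) = 8915/(-3295474/89) = 8915*(-89/3295474) = -793435/3295474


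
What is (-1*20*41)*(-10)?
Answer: 8200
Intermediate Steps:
(-1*20*41)*(-10) = -20*41*(-10) = -820*(-10) = 8200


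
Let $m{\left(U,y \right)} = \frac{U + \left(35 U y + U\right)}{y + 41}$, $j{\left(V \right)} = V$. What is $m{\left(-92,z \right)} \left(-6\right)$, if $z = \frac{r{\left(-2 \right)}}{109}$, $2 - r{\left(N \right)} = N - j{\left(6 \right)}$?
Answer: $\frac{104512}{1493} \approx 70.001$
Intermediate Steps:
$r{\left(N \right)} = 8 - N$ ($r{\left(N \right)} = 2 - \left(N - 6\right) = 2 - \left(-6 + N\right) = 8 - N$)
$z = \frac{10}{109}$ ($z = \frac{8 - -2}{109} = \left(8 + 2\right) \frac{1}{109} = 10 \cdot \frac{1}{109} = \frac{10}{109} \approx 0.091743$)
$m{\left(U,y \right)} = \frac{2 U + 35 U y}{41 + y}$ ($m{\left(U,y \right)} = \frac{U + \left(35 U y + U\right)}{41 + y} = \frac{U + \left(U + 35 U y\right)}{41 + y} = \frac{2 U + 35 U y}{41 + y}$)
$m{\left(-92,z \right)} \left(-6\right) = - \frac{92 \left(2 + 35 \cdot \frac{10}{109}\right)}{41 + \frac{10}{109}} \left(-6\right) = - \frac{92 \left(2 + \frac{350}{109}\right)}{\frac{4479}{109}} \left(-6\right) = \left(-92\right) \frac{109}{4479} \cdot \frac{568}{109} \left(-6\right) = \left(- \frac{52256}{4479}\right) \left(-6\right) = \frac{104512}{1493}$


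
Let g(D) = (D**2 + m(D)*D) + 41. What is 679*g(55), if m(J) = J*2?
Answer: 6189764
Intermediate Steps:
m(J) = 2*J
g(D) = 41 + 3*D**2 (g(D) = (D**2 + (2*D)*D) + 41 = (D**2 + 2*D**2) + 41 = 3*D**2 + 41 = 41 + 3*D**2)
679*g(55) = 679*(41 + 3*55**2) = 679*(41 + 3*3025) = 679*(41 + 9075) = 679*9116 = 6189764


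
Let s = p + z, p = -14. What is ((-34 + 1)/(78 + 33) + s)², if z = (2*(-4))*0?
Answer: 279841/1369 ≈ 204.41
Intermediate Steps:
z = 0 (z = -8*0 = 0)
s = -14 (s = -14 + 0 = -14)
((-34 + 1)/(78 + 33) + s)² = ((-34 + 1)/(78 + 33) - 14)² = (-33/111 - 14)² = (-33*1/111 - 14)² = (-11/37 - 14)² = (-529/37)² = 279841/1369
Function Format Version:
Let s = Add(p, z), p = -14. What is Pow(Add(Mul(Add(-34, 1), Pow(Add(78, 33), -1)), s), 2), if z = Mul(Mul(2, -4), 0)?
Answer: Rational(279841, 1369) ≈ 204.41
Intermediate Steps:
z = 0 (z = Mul(-8, 0) = 0)
s = -14 (s = Add(-14, 0) = -14)
Pow(Add(Mul(Add(-34, 1), Pow(Add(78, 33), -1)), s), 2) = Pow(Add(Mul(Add(-34, 1), Pow(Add(78, 33), -1)), -14), 2) = Pow(Add(Mul(-33, Pow(111, -1)), -14), 2) = Pow(Add(Mul(-33, Rational(1, 111)), -14), 2) = Pow(Add(Rational(-11, 37), -14), 2) = Pow(Rational(-529, 37), 2) = Rational(279841, 1369)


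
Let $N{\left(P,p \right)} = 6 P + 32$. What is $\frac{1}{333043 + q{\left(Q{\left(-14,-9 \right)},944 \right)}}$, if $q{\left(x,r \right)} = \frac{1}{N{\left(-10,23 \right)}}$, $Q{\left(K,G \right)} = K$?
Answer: $\frac{28}{9325203} \approx 3.0026 \cdot 10^{-6}$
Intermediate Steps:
$N{\left(P,p \right)} = 32 + 6 P$
$q{\left(x,r \right)} = - \frac{1}{28}$ ($q{\left(x,r \right)} = \frac{1}{32 + 6 \left(-10\right)} = \frac{1}{32 - 60} = \frac{1}{-28} = - \frac{1}{28}$)
$\frac{1}{333043 + q{\left(Q{\left(-14,-9 \right)},944 \right)}} = \frac{1}{333043 - \frac{1}{28}} = \frac{1}{\frac{9325203}{28}} = \frac{28}{9325203}$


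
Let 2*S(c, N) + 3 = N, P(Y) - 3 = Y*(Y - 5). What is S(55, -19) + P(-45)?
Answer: 2242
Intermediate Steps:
P(Y) = 3 + Y*(-5 + Y) (P(Y) = 3 + Y*(Y - 5) = 3 + Y*(-5 + Y))
S(c, N) = -3/2 + N/2
S(55, -19) + P(-45) = (-3/2 + (½)*(-19)) + (3 + (-45)² - 5*(-45)) = (-3/2 - 19/2) + (3 + 2025 + 225) = -11 + 2253 = 2242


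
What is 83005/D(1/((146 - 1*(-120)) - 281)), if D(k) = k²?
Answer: 18676125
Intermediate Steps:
83005/D(1/((146 - 1*(-120)) - 281)) = 83005/((1/((146 - 1*(-120)) - 281))²) = 83005/((1/((146 + 120) - 281))²) = 83005/((1/(266 - 281))²) = 83005/((1/(-15))²) = 83005/((-1/15)²) = 83005/(1/225) = 83005*225 = 18676125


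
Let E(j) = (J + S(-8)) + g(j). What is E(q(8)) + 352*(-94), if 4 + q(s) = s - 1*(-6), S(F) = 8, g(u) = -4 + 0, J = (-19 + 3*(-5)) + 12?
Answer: -33106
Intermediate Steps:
J = -22 (J = (-19 - 15) + 12 = -34 + 12 = -22)
g(u) = -4
q(s) = 2 + s (q(s) = -4 + (s - 1*(-6)) = -4 + (s + 6) = -4 + (6 + s) = 2 + s)
E(j) = -18 (E(j) = (-22 + 8) - 4 = -14 - 4 = -18)
E(q(8)) + 352*(-94) = -18 + 352*(-94) = -18 - 33088 = -33106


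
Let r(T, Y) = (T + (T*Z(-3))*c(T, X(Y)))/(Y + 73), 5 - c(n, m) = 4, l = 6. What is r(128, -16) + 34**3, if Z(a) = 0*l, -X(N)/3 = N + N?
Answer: 2240456/57 ≈ 39306.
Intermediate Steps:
X(N) = -6*N (X(N) = -3*(N + N) = -6*N)
c(n, m) = 1 (c(n, m) = 5 - 1*4 = 5 - 4 = 1)
Z(a) = 0 (Z(a) = 0*6 = 0)
r(T, Y) = T/(73 + Y) (r(T, Y) = (T + (T*0)*1)/(Y + 73) = (T + 0*1)/(73 + Y) = (T + 0)/(73 + Y) = T/(73 + Y))
r(128, -16) + 34**3 = 128/(73 - 16) + 34**3 = 128/57 + 39304 = 2240456/57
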